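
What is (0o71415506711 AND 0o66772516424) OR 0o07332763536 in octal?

0o71415506711 AND 0o66772516424 = 0o60410506400.
Then OR with 0o07332763536.

0o67732767536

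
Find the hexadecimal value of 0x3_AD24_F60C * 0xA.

Multiply each base-16 digit by 10, carrying:
  C×10 = 120 → write 8 carry 7
  0×10+7 = 7 → write 7
  6×10 = 60 → write C carry 3
  F×10+3 = 153 → write 9 carry 9
  4×10+9 = 49 → write 1 carry 3
  2×10+3 = 23 → write 7 carry 1
  D×10+1 = 131 → write 3 carry 8
  A×10+8 = 108 → write C carry 6
  3×10+6 = 36 → write 4 carry 2
  remaining carry: 2

0x24C3719C78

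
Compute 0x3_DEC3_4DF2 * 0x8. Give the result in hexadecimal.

0x1EF61A6F90

Multiply each base-16 digit by 8, carrying:
  2×8 = 16 → write 0 carry 1
  F×8+1 = 121 → write 9 carry 7
  D×8+7 = 111 → write F carry 6
  4×8+6 = 38 → write 6 carry 2
  3×8+2 = 26 → write A carry 1
  C×8+1 = 97 → write 1 carry 6
  E×8+6 = 118 → write 6 carry 7
  D×8+7 = 111 → write F carry 6
  3×8+6 = 30 → write E carry 1
  remaining carry: 1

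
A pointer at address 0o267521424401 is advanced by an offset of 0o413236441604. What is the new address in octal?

Add column by column in base 8, right to left:
  1+4 = 5
  0+0 = 0
  4+6 = 2 carry 1
  4+1+1 = 6
  2+4 = 6
  4+4 = 0 carry 1
  1+6+1 = 0 carry 1
  2+3+1 = 6
  5+2 = 7
  7+3 = 2 carry 1
  6+1+1 = 0 carry 1
  2+4+1 = 7

0o702760066205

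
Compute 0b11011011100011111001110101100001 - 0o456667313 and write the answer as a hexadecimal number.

0xd6d42e96

0b11011011100011111001110101100001 = 0xdb8f9d61 in hexadecimal.
0o456667313 = 0x4bb6ecb in hexadecimal.
Subtract column by column in base 16:
  1-b → 6 (borrow)
  6-c-1 → 9 (borrow)
  d-e-1 → e (borrow)
  9-6-1 → 2
  f-b → 4
  8-b → d (borrow)
  b-4-1 → 6
  d-0 → d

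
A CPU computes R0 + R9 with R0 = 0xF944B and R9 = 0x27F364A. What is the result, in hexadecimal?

Add column by column in base 16, right to left:
  B+A = 5 carry 1
  4+4+1 = 9
  4+6 = A
  9+3 = C
  F+F = E carry 1
  0+7+1 = 8
  0+2 = 2

0x28ECA95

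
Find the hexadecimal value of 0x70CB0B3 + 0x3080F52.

Add column by column in base 16, right to left:
  3+2 = 5
  B+5 = 0 carry 1
  0+F+1 = 0 carry 1
  B+0+1 = C
  C+8 = 4 carry 1
  0+0+1 = 1
  7+3 = A

0xA14C005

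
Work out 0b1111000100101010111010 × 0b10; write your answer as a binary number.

Multiply each base-2 digit by 2, carrying:
  0×2 = 0 → write 0
  1×2 = 2 → write 0 carry 1
  0×2+1 = 1 → write 1
  1×2 = 2 → write 0 carry 1
  1×2+1 = 3 → write 1 carry 1
  1×2+1 = 3 → write 1 carry 1
  0×2+1 = 1 → write 1
  1×2 = 2 → write 0 carry 1
  0×2+1 = 1 → write 1
  1×2 = 2 → write 0 carry 1
  0×2+1 = 1 → write 1
  1×2 = 2 → write 0 carry 1
  0×2+1 = 1 → write 1
  0×2 = 0 → write 0
  1×2 = 2 → write 0 carry 1
  0×2+1 = 1 → write 1
  0×2 = 0 → write 0
  0×2 = 0 → write 0
  1×2 = 2 → write 0 carry 1
  1×2+1 = 3 → write 1 carry 1
  1×2+1 = 3 → write 1 carry 1
  1×2+1 = 3 → write 1 carry 1
  remaining carry: 1

0b11110001001010101110100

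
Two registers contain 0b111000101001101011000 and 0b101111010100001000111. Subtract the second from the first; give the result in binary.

0b1001010101100010001

Subtract column by column in base 2:
  0-1 → 1 (borrow)
  0-1-1 → 0 (borrow)
  0-1-1 → 0 (borrow)
  1-0-1 → 0
  1-0 → 1
  0-0 → 0
  1-1 → 0
  0-0 → 0
  1-0 → 1
  1-0 → 1
  0-0 → 0
  0-1 → 1 (borrow)
  1-0-1 → 0
  0-1 → 1 (borrow)
  1-0-1 → 0
  0-1 → 1 (borrow)
  0-1-1 → 0 (borrow)
  0-1-1 → 0 (borrow)
  1-1-1 → 1 (borrow)
  1-0-1 → 0
  1-1 → 0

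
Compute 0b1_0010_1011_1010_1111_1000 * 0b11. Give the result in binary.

0b1110000011000011101000

Multiply each base-2 digit by 3, carrying:
  0×3 = 0 → write 0
  0×3 = 0 → write 0
  0×3 = 0 → write 0
  1×3 = 3 → write 1 carry 1
  1×3+1 = 4 → write 0 carry 2
  1×3+2 = 5 → write 1 carry 2
  1×3+2 = 5 → write 1 carry 2
  1×3+2 = 5 → write 1 carry 2
  0×3+2 = 2 → write 0 carry 1
  1×3+1 = 4 → write 0 carry 2
  0×3+2 = 2 → write 0 carry 1
  1×3+1 = 4 → write 0 carry 2
  1×3+2 = 5 → write 1 carry 2
  1×3+2 = 5 → write 1 carry 2
  0×3+2 = 2 → write 0 carry 1
  1×3+1 = 4 → write 0 carry 2
  0×3+2 = 2 → write 0 carry 1
  1×3+1 = 4 → write 0 carry 2
  0×3+2 = 2 → write 0 carry 1
  0×3+1 = 1 → write 1
  1×3 = 3 → write 1 carry 1
  remaining carry: 1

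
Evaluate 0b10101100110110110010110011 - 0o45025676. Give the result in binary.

0o45025676 = 0b100101000010101110111110 in binary.
Subtract column by column in base 2:
  1-0 → 1
  1-1 → 0
  0-1 → 1 (borrow)
  0-1-1 → 0 (borrow)
  1-1-1 → 1 (borrow)
  1-1-1 → 1 (borrow)
  0-0-1 → 1 (borrow)
  1-1-1 → 1 (borrow)
  0-1-1 → 0 (borrow)
  0-1-1 → 0 (borrow)
  1-0-1 → 0
  1-1 → 0
  0-0 → 0
  1-1 → 0
  1-0 → 1
  0-0 → 0
  1-0 → 1
  1-0 → 1
  0-1 → 1 (borrow)
  0-0-1 → 1 (borrow)
  1-1-1 → 1 (borrow)
  1-0-1 → 0
  0-0 → 0
  1-1 → 0
  0-0 → 0
  1-0 → 1

0b10000111110100000011110101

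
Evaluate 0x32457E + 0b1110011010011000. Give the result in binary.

0x32457E = 0b1100100100010101111110 in binary.
Add column by column in base 2, right to left:
  0+0 = 0
  1+0 = 1
  1+0 = 1
  1+1 = 0 carry 1
  1+1+1 = 1 carry 1
  1+0+1 = 0 carry 1
  1+0+1 = 0 carry 1
  0+1+1 = 0 carry 1
  1+0+1 = 0 carry 1
  0+1+1 = 0 carry 1
  1+1+1 = 1 carry 1
  0+0+1 = 1
  0+0 = 0
  0+1 = 1
  1+1 = 0 carry 1
  0+1+1 = 0 carry 1
  0+0+1 = 1
  1+0 = 1
  0+0 = 0
  0+0 = 0
  1+0 = 1
  1+0 = 1

0b1100110010110000010110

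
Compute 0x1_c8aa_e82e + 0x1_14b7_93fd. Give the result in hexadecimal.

Add column by column in base 16, right to left:
  e+d = b carry 1
  2+f+1 = 2 carry 1
  8+3+1 = c
  e+9 = 7 carry 1
  a+7+1 = 2 carry 1
  a+b+1 = 6 carry 1
  8+4+1 = d
  c+1 = d
  1+1 = 2

0x2dd627c2b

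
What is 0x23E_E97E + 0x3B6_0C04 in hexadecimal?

Add column by column in base 16, right to left:
  E+4 = 2 carry 1
  7+0+1 = 8
  9+C = 5 carry 1
  E+0+1 = F
  E+6 = 4 carry 1
  3+B+1 = F
  2+3 = 5

0x5F4F582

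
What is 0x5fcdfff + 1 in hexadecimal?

0x5fce000

The trailing 3 digits are F (max in base 16), so adding 1 cascades: they roll to 0 and the next digit up increments.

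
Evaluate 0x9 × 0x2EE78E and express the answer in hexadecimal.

Multiply each base-16 digit by 9, carrying:
  E×9 = 126 → write E carry 7
  8×9+7 = 79 → write F carry 4
  7×9+4 = 67 → write 3 carry 4
  E×9+4 = 130 → write 2 carry 8
  E×9+8 = 134 → write 6 carry 8
  2×9+8 = 26 → write A carry 1
  remaining carry: 1

0x1A623FE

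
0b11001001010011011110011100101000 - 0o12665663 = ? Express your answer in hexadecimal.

0xC9227B75

0b11001001010011011110011100101000 = 0xC94DE728 in hexadecimal.
0o12665663 = 0x2B6BB3 in hexadecimal.
Subtract column by column in base 16:
  8-3 → 5
  2-B → 7 (borrow)
  7-B-1 → B (borrow)
  E-6-1 → 7
  D-B → 2
  4-2 → 2
  9-0 → 9
  C-0 → C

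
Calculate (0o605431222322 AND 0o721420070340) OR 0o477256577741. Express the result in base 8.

0o605431222322 AND 0o721420070340 = 0o601420020300.
Then OR with 0o477256577741.

0o677676577741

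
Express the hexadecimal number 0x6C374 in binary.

0b1101100001101110100

Expand each hex digit to 4 bits: 6=0110 C=1100 3=0011 7=0111 4=0100.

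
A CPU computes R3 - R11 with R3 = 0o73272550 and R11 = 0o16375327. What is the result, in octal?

Subtract column by column in base 8:
  0-7 → 1 (borrow)
  5-2-1 → 2
  5-3 → 2
  2-5 → 5 (borrow)
  7-7-1 → 7 (borrow)
  2-3-1 → 6 (borrow)
  3-6-1 → 4 (borrow)
  7-1-1 → 5

0o54675221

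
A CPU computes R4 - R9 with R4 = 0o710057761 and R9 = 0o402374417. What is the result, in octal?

Subtract column by column in base 8:
  1-7 → 2 (borrow)
  6-1-1 → 4
  7-4 → 3
  7-4 → 3
  5-7 → 6 (borrow)
  0-3-1 → 4 (borrow)
  0-2-1 → 5 (borrow)
  1-0-1 → 0
  7-4 → 3

0o305463342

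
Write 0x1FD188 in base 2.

Expand each hex digit to 4 bits: 1=0001 F=1111 D=1101 1=0001 8=1000 8=1000.

0b111111101000110001000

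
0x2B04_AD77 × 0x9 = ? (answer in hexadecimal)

0x1832A192F

Multiply each base-16 digit by 9, carrying:
  7×9 = 63 → write F carry 3
  7×9+3 = 66 → write 2 carry 4
  D×9+4 = 121 → write 9 carry 7
  A×9+7 = 97 → write 1 carry 6
  4×9+6 = 42 → write A carry 2
  0×9+2 = 2 → write 2
  B×9 = 99 → write 3 carry 6
  2×9+6 = 24 → write 8 carry 1
  remaining carry: 1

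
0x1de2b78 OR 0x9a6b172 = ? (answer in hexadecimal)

OR each hex digit independently (no carries):
  1|9=9, d|a=f, e|6=e, 2|b=b, b|1=b, 7|7=7, 8|2=a

0x9febb7a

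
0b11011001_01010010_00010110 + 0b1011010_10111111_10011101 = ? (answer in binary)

0b1001101000001000110110011

Add column by column in base 2, right to left:
  0+1 = 1
  1+0 = 1
  1+1 = 0 carry 1
  0+1+1 = 0 carry 1
  1+1+1 = 1 carry 1
  0+0+1 = 1
  0+0 = 0
  0+1 = 1
  0+1 = 1
  1+1 = 0 carry 1
  0+1+1 = 0 carry 1
  0+1+1 = 0 carry 1
  1+1+1 = 1 carry 1
  0+1+1 = 0 carry 1
  1+0+1 = 0 carry 1
  0+1+1 = 0 carry 1
  1+0+1 = 0 carry 1
  0+1+1 = 0 carry 1
  0+0+1 = 1
  1+1 = 0 carry 1
  1+1+1 = 1 carry 1
  0+0+1 = 1
  1+1 = 0 carry 1
  1+0+1 = 0 carry 1
  final carry 1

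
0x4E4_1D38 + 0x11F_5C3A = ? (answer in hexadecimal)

0x6037972

Add column by column in base 16, right to left:
  8+A = 2 carry 1
  3+3+1 = 7
  D+C = 9 carry 1
  1+5+1 = 7
  4+F = 3 carry 1
  E+1+1 = 0 carry 1
  4+1+1 = 6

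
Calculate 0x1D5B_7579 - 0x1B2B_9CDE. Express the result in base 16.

Subtract column by column in base 16:
  9-E → B (borrow)
  7-D-1 → 9 (borrow)
  5-C-1 → 8 (borrow)
  7-9-1 → D (borrow)
  B-B-1 → F (borrow)
  5-2-1 → 2
  D-B → 2
  1-1 → 0

0x22FD89B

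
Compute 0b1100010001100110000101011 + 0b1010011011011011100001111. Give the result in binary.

0b10110101101000001100111010

Add column by column in base 2, right to left:
  1+1 = 0 carry 1
  1+1+1 = 1 carry 1
  0+1+1 = 0 carry 1
  1+1+1 = 1 carry 1
  0+0+1 = 1
  1+0 = 1
  0+0 = 0
  0+0 = 0
  0+1 = 1
  0+1 = 1
  1+1 = 0 carry 1
  1+0+1 = 0 carry 1
  0+1+1 = 0 carry 1
  0+1+1 = 0 carry 1
  1+0+1 = 0 carry 1
  1+1+1 = 1 carry 1
  0+1+1 = 0 carry 1
  0+0+1 = 1
  0+1 = 1
  1+1 = 0 carry 1
  0+0+1 = 1
  0+0 = 0
  0+1 = 1
  1+0 = 1
  1+1 = 0 carry 1
  final carry 1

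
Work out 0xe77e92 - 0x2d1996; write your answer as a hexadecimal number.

0xba64fc

Subtract column by column in base 16:
  2-6 → c (borrow)
  9-9-1 → f (borrow)
  e-9-1 → 4
  7-1 → 6
  7-d → a (borrow)
  e-2-1 → b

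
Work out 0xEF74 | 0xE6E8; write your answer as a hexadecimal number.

OR each hex digit independently (no carries):
  E|E=E, F|6=F, 7|E=F, 4|8=C

0xEFFC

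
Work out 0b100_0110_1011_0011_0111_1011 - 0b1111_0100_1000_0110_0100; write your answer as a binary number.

Subtract column by column in base 2:
  1-0 → 1
  1-0 → 1
  0-1 → 1 (borrow)
  1-0-1 → 0
  1-0 → 1
  1-1 → 0
  1-1 → 0
  0-0 → 0
  1-0 → 1
  1-0 → 1
  0-0 → 0
  0-1 → 1 (borrow)
  1-0-1 → 0
  1-0 → 1
  0-1 → 1 (borrow)
  1-0-1 → 0
  0-1 → 1 (borrow)
  1-1-1 → 1 (borrow)
  1-1-1 → 1 (borrow)
  0-1-1 → 0 (borrow)
  0-0-1 → 1 (borrow)
  0-0-1 → 1 (borrow)
  1-0-1 → 0

0b1101110110101100010111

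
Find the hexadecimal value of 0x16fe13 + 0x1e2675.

0x352488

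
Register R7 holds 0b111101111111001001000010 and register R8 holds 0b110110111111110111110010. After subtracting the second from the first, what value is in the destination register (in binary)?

0b110111111010001010000

Subtract column by column in base 2:
  0-0 → 0
  1-1 → 0
  0-0 → 0
  0-0 → 0
  0-1 → 1 (borrow)
  0-1-1 → 0 (borrow)
  1-1-1 → 1 (borrow)
  0-1-1 → 0 (borrow)
  0-1-1 → 0 (borrow)
  1-0-1 → 0
  0-1 → 1 (borrow)
  0-1-1 → 0 (borrow)
  1-1-1 → 1 (borrow)
  1-1-1 → 1 (borrow)
  1-1-1 → 1 (borrow)
  1-1-1 → 1 (borrow)
  1-1-1 → 1 (borrow)
  1-1-1 → 1 (borrow)
  1-0-1 → 0
  0-1 → 1 (borrow)
  1-1-1 → 1 (borrow)
  1-0-1 → 0
  1-1 → 0
  1-1 → 0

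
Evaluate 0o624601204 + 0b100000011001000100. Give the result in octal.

0b100000011001000100 = 0o403104 in octal.
Add column by column in base 8, right to left:
  4+4 = 0 carry 1
  0+0+1 = 1
  2+1 = 3
  1+3 = 4
  0+0 = 0
  6+4 = 2 carry 1
  4+0+1 = 5
  2+0 = 2
  6+0 = 6

0o625204310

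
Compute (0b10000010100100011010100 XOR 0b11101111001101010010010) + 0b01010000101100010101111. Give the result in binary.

0b10111110010101011110101

First 0b10000010100100011010100 XOR 0b11101111001101010010010 = 0b01101101101001001000110.
Add column by column in base 2, right to left:
  0+1 = 1
  1+1 = 0 carry 1
  1+1+1 = 1 carry 1
  0+1+1 = 0 carry 1
  0+0+1 = 1
  0+1 = 1
  1+0 = 1
  0+1 = 1
  0+0 = 0
  1+0 = 1
  0+0 = 0
  0+1 = 1
  1+1 = 0 carry 1
  0+0+1 = 1
  1+1 = 0 carry 1
  1+0+1 = 0 carry 1
  0+0+1 = 1
  1+0 = 1
  1+0 = 1
  0+1 = 1
  1+0 = 1
  1+1 = 0 carry 1
  final carry 1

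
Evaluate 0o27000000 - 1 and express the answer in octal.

0o26777777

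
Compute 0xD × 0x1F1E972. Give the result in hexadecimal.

Multiply each base-16 digit by 13, carrying:
  2×13 = 26 → write A carry 1
  7×13+1 = 92 → write C carry 5
  9×13+5 = 122 → write A carry 7
  E×13+7 = 189 → write D carry 11
  1×13+11 = 24 → write 8 carry 1
  F×13+1 = 196 → write 4 carry 12
  1×13+12 = 25 → write 9 carry 1
  remaining carry: 1

0x1948DACA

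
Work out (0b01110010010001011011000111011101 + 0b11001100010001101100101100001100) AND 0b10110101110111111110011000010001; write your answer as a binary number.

Add column by column in base 2, right to left:
  1+0 = 1
  0+0 = 0
  1+1 = 0 carry 1
  1+1+1 = 1 carry 1
  1+0+1 = 0 carry 1
  0+0+1 = 1
  1+0 = 1
  1+0 = 1
  1+1 = 0 carry 1
  0+1+1 = 0 carry 1
  0+0+1 = 1
  0+1 = 1
  1+0 = 1
  1+0 = 1
  0+1 = 1
  1+1 = 0 carry 1
  1+0+1 = 0 carry 1
  0+1+1 = 0 carry 1
  1+1+1 = 1 carry 1
  0+0+1 = 1
  0+0 = 0
  0+0 = 0
  1+1 = 0 carry 1
  0+0+1 = 1
  0+0 = 0
  1+0 = 1
  0+1 = 1
  0+1 = 1
  1+0 = 1
  1+0 = 1
  1+1 = 0 carry 1
  0+1+1 = 0 carry 1
  final carry 1
Sum = 0b100111110100011000111110011101001; now AND with 0b10110101110111111110011000010001:
  100111110100011000111110011101001
& 010110101110111111110011000010001
= 000110100100011000110010000000001

0b110100100011000110010000000001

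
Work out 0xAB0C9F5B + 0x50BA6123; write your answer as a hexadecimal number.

Add column by column in base 16, right to left:
  B+3 = E
  5+2 = 7
  F+1 = 0 carry 1
  9+6+1 = 0 carry 1
  C+A+1 = 7 carry 1
  0+B+1 = C
  B+0 = B
  A+5 = F

0xFBC7007E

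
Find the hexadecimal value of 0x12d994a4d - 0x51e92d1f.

Subtract column by column in base 16:
  d-f → e (borrow)
  4-1-1 → 2
  a-d → d (borrow)
  4-2-1 → 1
  9-9 → 0
  9-e → b (borrow)
  d-1-1 → b
  2-5 → d (borrow)
  1-0-1 → 0

0xdbb01d2e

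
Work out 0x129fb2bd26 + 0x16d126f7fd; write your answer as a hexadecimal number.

Add column by column in base 16, right to left:
  6+d = 3 carry 1
  2+f+1 = 2 carry 1
  d+7+1 = 5 carry 1
  b+f+1 = b carry 1
  2+6+1 = 9
  b+2 = d
  f+1 = 0 carry 1
  9+d+1 = 7 carry 1
  2+6+1 = 9
  1+1 = 2

0x2970d9b523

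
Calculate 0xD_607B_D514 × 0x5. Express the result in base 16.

0x42E26B2964

Multiply each base-16 digit by 5, carrying:
  4×5 = 20 → write 4 carry 1
  1×5+1 = 6 → write 6
  5×5 = 25 → write 9 carry 1
  D×5+1 = 66 → write 2 carry 4
  B×5+4 = 59 → write B carry 3
  7×5+3 = 38 → write 6 carry 2
  0×5+2 = 2 → write 2
  6×5 = 30 → write E carry 1
  D×5+1 = 66 → write 2 carry 4
  remaining carry: 4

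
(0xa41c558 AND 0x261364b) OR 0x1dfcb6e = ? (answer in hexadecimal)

0xa41c558 AND 0x261364b = 0x2410448.
Then OR with 0x1dfcb6e.

0x3dfcf6e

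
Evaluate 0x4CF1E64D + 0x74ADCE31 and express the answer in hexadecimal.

Add column by column in base 16, right to left:
  D+1 = E
  4+3 = 7
  6+E = 4 carry 1
  E+C+1 = B carry 1
  1+D+1 = F
  F+A = 9 carry 1
  C+4+1 = 1 carry 1
  4+7+1 = C

0xC19FB47E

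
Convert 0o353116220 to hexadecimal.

Each octal digit is 3 bits: 3=011 5=101 3=011 1=001 1=001 6=110 2=010 2=010 0=000.
Group the bits into nibbles: 0011 1010 1100 1001 1100 1001 0000 → 3AC9C90.

0x3AC9C90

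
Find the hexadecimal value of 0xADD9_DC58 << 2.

2 bits is not a whole number of base-16 digits; in binary: 10101101110110011101110001011000 << 2 = 1010110111011001110111000101100000.

0x2B7677160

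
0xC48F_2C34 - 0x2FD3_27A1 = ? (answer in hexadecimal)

0x94BC0493

Subtract column by column in base 16:
  4-1 → 3
  3-A → 9 (borrow)
  C-7-1 → 4
  2-2 → 0
  F-3 → C
  8-D → B (borrow)
  4-F-1 → 4 (borrow)
  C-2-1 → 9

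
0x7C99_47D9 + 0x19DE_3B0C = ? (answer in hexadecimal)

0x967782E5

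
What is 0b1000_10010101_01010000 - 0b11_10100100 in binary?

Subtract column by column in base 2:
  0-0 → 0
  0-0 → 0
  0-1 → 1 (borrow)
  0-0-1 → 1 (borrow)
  1-0-1 → 0
  0-1 → 1 (borrow)
  1-0-1 → 0
  0-1 → 1 (borrow)
  1-1-1 → 1 (borrow)
  0-1-1 → 0 (borrow)
  1-0-1 → 0
  0-0 → 0
  1-0 → 1
  0-0 → 0
  0-0 → 0
  1-0 → 1
  0-0 → 0
  0-0 → 0
  0-0 → 0
  1-0 → 1

0b10001001000110101100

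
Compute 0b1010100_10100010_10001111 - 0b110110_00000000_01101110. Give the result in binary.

0b111101010001000100001

Subtract column by column in base 2:
  1-0 → 1
  1-1 → 0
  1-1 → 0
  1-1 → 0
  0-0 → 0
  0-1 → 1 (borrow)
  0-1-1 → 0 (borrow)
  1-0-1 → 0
  0-0 → 0
  1-0 → 1
  0-0 → 0
  0-0 → 0
  0-0 → 0
  1-0 → 1
  0-0 → 0
  1-0 → 1
  0-0 → 0
  0-1 → 1 (borrow)
  1-1-1 → 1 (borrow)
  0-0-1 → 1 (borrow)
  1-1-1 → 1 (borrow)
  0-1-1 → 0 (borrow)
  1-0-1 → 0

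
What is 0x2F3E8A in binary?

0b1011110011111010001010

Expand each hex digit to 4 bits: 2=0010 F=1111 3=0011 E=1110 8=1000 A=1010.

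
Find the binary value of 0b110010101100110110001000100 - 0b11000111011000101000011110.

0b11001110001110001000100110

Subtract column by column in base 2:
  0-0 → 0
  0-1 → 1 (borrow)
  1-1-1 → 1 (borrow)
  0-1-1 → 0 (borrow)
  0-1-1 → 0 (borrow)
  0-0-1 → 1 (borrow)
  1-0-1 → 0
  0-0 → 0
  0-0 → 0
  0-1 → 1 (borrow)
  1-0-1 → 0
  1-1 → 0
  0-0 → 0
  1-0 → 1
  1-0 → 1
  0-1 → 1 (borrow)
  0-1-1 → 0 (borrow)
  1-0-1 → 0
  1-1 → 0
  0-1 → 1 (borrow)
  1-1-1 → 1 (borrow)
  0-0-1 → 1 (borrow)
  1-0-1 → 0
  0-0 → 0
  0-1 → 1 (borrow)
  1-1-1 → 1 (borrow)
  1-0-1 → 0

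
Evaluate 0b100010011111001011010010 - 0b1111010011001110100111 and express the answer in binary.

Subtract column by column in base 2:
  0-1 → 1 (borrow)
  1-1-1 → 1 (borrow)
  0-1-1 → 0 (borrow)
  0-0-1 → 1 (borrow)
  1-0-1 → 0
  0-1 → 1 (borrow)
  1-0-1 → 0
  1-1 → 0
  0-1 → 1 (borrow)
  1-1-1 → 1 (borrow)
  0-0-1 → 1 (borrow)
  0-0-1 → 1 (borrow)
  1-1-1 → 1 (borrow)
  1-1-1 → 1 (borrow)
  1-0-1 → 0
  1-0 → 1
  1-1 → 0
  0-0 → 0
  0-1 → 1 (borrow)
  1-1-1 → 1 (borrow)
  0-1-1 → 0 (borrow)
  0-1-1 → 0 (borrow)
  0-0-1 → 1 (borrow)
  1-0-1 → 0

0b10011001011111100101011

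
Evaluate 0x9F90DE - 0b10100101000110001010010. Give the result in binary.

0x9F90DE = 0b100111111001000011011110 in binary.
Subtract column by column in base 2:
  0-0 → 0
  1-1 → 0
  1-0 → 1
  1-0 → 1
  1-1 → 0
  0-0 → 0
  1-1 → 0
  1-0 → 1
  0-0 → 0
  0-0 → 0
  0-1 → 1 (borrow)
  0-1-1 → 0 (borrow)
  1-0-1 → 0
  0-0 → 0
  0-0 → 0
  1-1 → 0
  1-0 → 1
  1-1 → 0
  1-0 → 1
  1-0 → 1
  1-1 → 0
  0-0 → 0
  0-1 → 1 (borrow)
  1-0-1 → 0

0b10011010000010010001100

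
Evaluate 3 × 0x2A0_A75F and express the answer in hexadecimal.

0x7E1F61D

Multiply each base-16 digit by 3, carrying:
  F×3 = 45 → write D carry 2
  5×3+2 = 17 → write 1 carry 1
  7×3+1 = 22 → write 6 carry 1
  A×3+1 = 31 → write F carry 1
  0×3+1 = 1 → write 1
  A×3 = 30 → write E carry 1
  2×3+1 = 7 → write 7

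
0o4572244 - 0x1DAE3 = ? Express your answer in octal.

0o4214701

0x1DAE3 = 0o355343 in octal.
Subtract column by column in base 8:
  4-3 → 1
  4-4 → 0
  2-3 → 7 (borrow)
  2-5-1 → 4 (borrow)
  7-5-1 → 1
  5-3 → 2
  4-0 → 4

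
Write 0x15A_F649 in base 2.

Expand each hex digit to 4 bits: 1=0001 5=0101 A=1010 F=1111 6=0110 4=0100 9=1001.

0b1010110101111011001001001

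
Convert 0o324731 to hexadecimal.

Each octal digit is 3 bits: 3=011 2=010 4=100 7=111 3=011 1=001.
Group the bits into nibbles: 0001 1010 1001 1101 1001 → 1A9D9.

0x1A9D9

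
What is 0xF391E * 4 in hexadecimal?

0x3CE478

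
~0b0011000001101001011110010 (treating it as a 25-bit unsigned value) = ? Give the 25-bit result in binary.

0b1100111110010110100001101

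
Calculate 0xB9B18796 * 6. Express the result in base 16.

0x45A292D84

Multiply each base-16 digit by 6, carrying:
  6×6 = 36 → write 4 carry 2
  9×6+2 = 56 → write 8 carry 3
  7×6+3 = 45 → write D carry 2
  8×6+2 = 50 → write 2 carry 3
  1×6+3 = 9 → write 9
  B×6 = 66 → write 2 carry 4
  9×6+4 = 58 → write A carry 3
  B×6+3 = 69 → write 5 carry 4
  remaining carry: 4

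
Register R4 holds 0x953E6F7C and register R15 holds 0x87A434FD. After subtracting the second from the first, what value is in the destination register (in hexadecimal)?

Subtract column by column in base 16:
  C-D → F (borrow)
  7-F-1 → 7 (borrow)
  F-4-1 → A
  6-3 → 3
  E-4 → A
  3-A → 9 (borrow)
  5-7-1 → D (borrow)
  9-8-1 → 0

0xD9A3A7F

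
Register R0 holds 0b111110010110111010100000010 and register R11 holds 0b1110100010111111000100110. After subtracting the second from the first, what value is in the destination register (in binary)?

Subtract column by column in base 2:
  0-0 → 0
  1-1 → 0
  0-1 → 1 (borrow)
  0-0-1 → 1 (borrow)
  0-0-1 → 1 (borrow)
  0-1-1 → 0 (borrow)
  0-0-1 → 1 (borrow)
  0-0-1 → 1 (borrow)
  1-0-1 → 0
  0-1 → 1 (borrow)
  1-1-1 → 1 (borrow)
  0-1-1 → 0 (borrow)
  1-1-1 → 1 (borrow)
  1-1-1 → 1 (borrow)
  1-1-1 → 1 (borrow)
  0-0-1 → 1 (borrow)
  1-1-1 → 1 (borrow)
  1-0-1 → 0
  0-0 → 0
  1-0 → 1
  0-1 → 1 (borrow)
  0-0-1 → 1 (borrow)
  1-1-1 → 1 (borrow)
  1-1-1 → 1 (borrow)
  1-1-1 → 1 (borrow)
  1-0-1 → 0
  1-0 → 1

0b101111110011111011011011100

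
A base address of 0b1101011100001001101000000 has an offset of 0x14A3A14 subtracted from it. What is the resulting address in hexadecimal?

0x63D92C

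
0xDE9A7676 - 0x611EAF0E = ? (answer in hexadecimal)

0x7D7BC768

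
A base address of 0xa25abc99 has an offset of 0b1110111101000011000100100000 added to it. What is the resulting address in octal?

0xa25abc99 = 0o24226536231 in octal.
0b1110111101000011000100100000 = 0o1675030440 in octal.
Add column by column in base 8, right to left:
  1+0 = 1
  3+4 = 7
  2+4 = 6
  6+0 = 6
  3+3 = 6
  5+0 = 5
  6+5 = 3 carry 1
  2+7+1 = 2 carry 1
  2+6+1 = 1 carry 1
  4+1+1 = 6
  2+0 = 2

0o26123566671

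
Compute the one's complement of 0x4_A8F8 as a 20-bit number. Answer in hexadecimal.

Each hex digit d becomes F−d:
  4→B, A→5, 8→7, F→0, 8→7

0xB5707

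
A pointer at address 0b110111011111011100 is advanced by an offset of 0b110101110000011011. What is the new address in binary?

Add column by column in base 2, right to left:
  0+1 = 1
  0+1 = 1
  1+0 = 1
  1+1 = 0 carry 1
  1+1+1 = 1 carry 1
  0+0+1 = 1
  1+0 = 1
  1+0 = 1
  1+0 = 1
  1+0 = 1
  1+1 = 0 carry 1
  0+1+1 = 0 carry 1
  1+1+1 = 1 carry 1
  1+0+1 = 0 carry 1
  1+1+1 = 1 carry 1
  0+0+1 = 1
  1+1 = 0 carry 1
  1+1+1 = 1 carry 1
  final carry 1

0b1101101001111110111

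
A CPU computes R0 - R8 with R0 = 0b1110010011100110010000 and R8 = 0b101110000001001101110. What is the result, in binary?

Subtract column by column in base 2:
  0-0 → 0
  0-1 → 1 (borrow)
  0-1-1 → 0 (borrow)
  0-1-1 → 0 (borrow)
  1-0-1 → 0
  0-1 → 1 (borrow)
  0-1-1 → 0 (borrow)
  1-0-1 → 0
  1-0 → 1
  0-1 → 1 (borrow)
  0-0-1 → 1 (borrow)
  1-0-1 → 0
  1-0 → 1
  1-0 → 1
  0-0 → 0
  0-0 → 0
  1-1 → 0
  0-1 → 1 (borrow)
  0-1-1 → 0 (borrow)
  1-0-1 → 0
  1-1 → 0
  1-0 → 1

0b1000100011011100100010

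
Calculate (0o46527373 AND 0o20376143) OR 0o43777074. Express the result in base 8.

0o46527373 AND 0o20376143 = 0o00126143.
Then OR with 0o43777074.

0o43777177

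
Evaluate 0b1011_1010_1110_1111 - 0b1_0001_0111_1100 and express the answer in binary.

Subtract column by column in base 2:
  1-0 → 1
  1-0 → 1
  1-1 → 0
  1-1 → 0
  0-1 → 1 (borrow)
  1-1-1 → 1 (borrow)
  1-1-1 → 1 (borrow)
  1-0-1 → 0
  0-1 → 1 (borrow)
  1-0-1 → 0
  0-0 → 0
  1-0 → 1
  1-1 → 0
  1-0 → 1
  0-0 → 0
  1-0 → 1

0b1010100101110011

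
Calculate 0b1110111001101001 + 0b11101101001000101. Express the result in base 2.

Add column by column in base 2, right to left:
  1+1 = 0 carry 1
  0+0+1 = 1
  0+1 = 1
  1+0 = 1
  0+0 = 0
  1+0 = 1
  1+1 = 0 carry 1
  0+0+1 = 1
  0+0 = 0
  1+1 = 0 carry 1
  1+0+1 = 0 carry 1
  1+1+1 = 1 carry 1
  0+1+1 = 0 carry 1
  1+0+1 = 0 carry 1
  1+1+1 = 1 carry 1
  1+1+1 = 1 carry 1
  0+1+1 = 0 carry 1
  final carry 1

0b101100100010101110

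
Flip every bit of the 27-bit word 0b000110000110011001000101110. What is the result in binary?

0b111001111001100110111010001

Invert each bit: 000110000110011001000101110 → 111001111001100110111010001.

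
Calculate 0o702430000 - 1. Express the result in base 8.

0o702427777

The trailing 4 digits are 0, so subtracting 1 borrows through: they become 7 and the next digit up decrements.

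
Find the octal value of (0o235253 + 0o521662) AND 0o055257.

Add column by column in base 8, right to left:
  3+2 = 5
  5+6 = 3 carry 1
  2+6+1 = 1 carry 1
  5+1+1 = 7
  3+2 = 5
  2+5 = 7
Sum = 0o757135; now AND with 0o055257:
  7&0=0, 5&5=5, 7&5=5, 1&2=0, 3&5=1, 5&7=5

0o55015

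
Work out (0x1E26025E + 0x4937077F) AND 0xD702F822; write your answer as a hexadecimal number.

0x47000800

Add column by column in base 16, right to left:
  E+F = D carry 1
  5+7+1 = D
  2+7 = 9
  0+0 = 0
  6+7 = D
  2+3 = 5
  E+9 = 7 carry 1
  1+4+1 = 6
Sum = 0x675D09DD; now AND with 0xD702F822:
  6&D=4, 7&7=7, 5&0=0, D&2=0, 0&F=0, 9&8=8, D&2=0, D&2=0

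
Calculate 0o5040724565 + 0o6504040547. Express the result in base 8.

0o13544765334

Add column by column in base 8, right to left:
  5+7 = 4 carry 1
  6+4+1 = 3 carry 1
  5+5+1 = 3 carry 1
  4+0+1 = 5
  2+4 = 6
  7+0 = 7
  0+4 = 4
  4+0 = 4
  0+5 = 5
  5+6 = 3 carry 1
  final carry 1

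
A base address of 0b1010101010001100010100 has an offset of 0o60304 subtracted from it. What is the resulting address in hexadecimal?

0b1010101010001100010100 = 0x2AA314 in hexadecimal.
0o60304 = 0x60C4 in hexadecimal.
Subtract column by column in base 16:
  4-4 → 0
  1-C → 5 (borrow)
  3-0-1 → 2
  A-6 → 4
  A-0 → A
  2-0 → 2

0x2A4250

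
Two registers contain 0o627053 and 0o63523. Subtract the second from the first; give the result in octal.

Subtract column by column in base 8:
  3-3 → 0
  5-2 → 3
  0-5 → 3 (borrow)
  7-3-1 → 3
  2-6 → 4 (borrow)
  6-0-1 → 5

0o543330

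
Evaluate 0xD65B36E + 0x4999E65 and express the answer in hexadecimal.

0x11FF51D3

Add column by column in base 16, right to left:
  E+5 = 3 carry 1
  6+6+1 = D
  3+E = 1 carry 1
  B+9+1 = 5 carry 1
  5+9+1 = F
  6+9 = F
  D+4 = 1 carry 1
  final carry 1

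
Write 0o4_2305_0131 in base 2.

Each octal digit is 3 bits: 4=100 2=010 3=011 0=000 5=101 0=000 1=001 3=011 1=001.

0b100010011000101000001011001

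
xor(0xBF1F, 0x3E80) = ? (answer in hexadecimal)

0x819F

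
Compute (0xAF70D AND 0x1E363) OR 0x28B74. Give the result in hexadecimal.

0xAF70D AND 0x1E363 = 0x0E301.
Then OR with 0x28B74.

0x2EB75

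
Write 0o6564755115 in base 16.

0x35D3DA4D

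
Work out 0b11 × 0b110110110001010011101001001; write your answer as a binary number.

Multiply each base-2 digit by 3, carrying:
  1×3 = 3 → write 1 carry 1
  0×3+1 = 1 → write 1
  0×3 = 0 → write 0
  1×3 = 3 → write 1 carry 1
  0×3+1 = 1 → write 1
  0×3 = 0 → write 0
  1×3 = 3 → write 1 carry 1
  0×3+1 = 1 → write 1
  1×3 = 3 → write 1 carry 1
  1×3+1 = 4 → write 0 carry 2
  1×3+2 = 5 → write 1 carry 2
  0×3+2 = 2 → write 0 carry 1
  0×3+1 = 1 → write 1
  1×3 = 3 → write 1 carry 1
  0×3+1 = 1 → write 1
  1×3 = 3 → write 1 carry 1
  0×3+1 = 1 → write 1
  0×3 = 0 → write 0
  0×3 = 0 → write 0
  1×3 = 3 → write 1 carry 1
  1×3+1 = 4 → write 0 carry 2
  0×3+2 = 2 → write 0 carry 1
  1×3+1 = 4 → write 0 carry 2
  1×3+2 = 5 → write 1 carry 2
  0×3+2 = 2 → write 0 carry 1
  1×3+1 = 4 → write 0 carry 2
  1×3+2 = 5 → write 1 carry 2
  remaining carry: 10

0b10100100010011111010111011011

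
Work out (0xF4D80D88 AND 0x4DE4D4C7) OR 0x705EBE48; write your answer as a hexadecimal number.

0xF4D80D88 AND 0x4DE4D4C7 = 0x44C00480.
Then OR with 0x705EBE48.

0x74DEBEC8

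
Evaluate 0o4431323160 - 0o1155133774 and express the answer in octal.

Subtract column by column in base 8:
  0-4 → 4 (borrow)
  6-7-1 → 6 (borrow)
  1-7-1 → 1 (borrow)
  3-3-1 → 7 (borrow)
  2-3-1 → 6 (borrow)
  3-1-1 → 1
  1-5 → 4 (borrow)
  3-5-1 → 5 (borrow)
  4-1-1 → 2
  4-1 → 3

0o3254167164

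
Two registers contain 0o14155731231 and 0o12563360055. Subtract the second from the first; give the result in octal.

0o1372351154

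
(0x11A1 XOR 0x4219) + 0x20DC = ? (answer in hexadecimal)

First 0x11A1 XOR 0x4219 = 0x53B8.
Add column by column in base 16, right to left:
  8+C = 4 carry 1
  B+D+1 = 9 carry 1
  3+0+1 = 4
  5+2 = 7

0x7494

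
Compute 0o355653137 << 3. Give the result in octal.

0o3556531370

Shifting left by 3 bits = 1 oct digit: append 1 zero.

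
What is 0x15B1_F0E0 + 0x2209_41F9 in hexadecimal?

0x37BB32D9

Add column by column in base 16, right to left:
  0+9 = 9
  E+F = D carry 1
  0+1+1 = 2
  F+4 = 3 carry 1
  1+9+1 = B
  B+0 = B
  5+2 = 7
  1+2 = 3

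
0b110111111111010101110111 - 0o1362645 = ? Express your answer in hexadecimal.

0xDA0FD2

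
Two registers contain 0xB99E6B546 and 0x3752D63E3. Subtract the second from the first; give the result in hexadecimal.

0x824B95163

Subtract column by column in base 16:
  6-3 → 3
  4-E → 6 (borrow)
  5-3-1 → 1
  B-6 → 5
  6-D → 9 (borrow)
  E-2-1 → B
  9-5 → 4
  9-7 → 2
  B-3 → 8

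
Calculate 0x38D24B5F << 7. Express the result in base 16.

0x1C6925AF80

7 bits is not a whole number of base-16 digits; in binary: 111000110100100100101101011111 << 7 = 1110001101001001001011010111110000000.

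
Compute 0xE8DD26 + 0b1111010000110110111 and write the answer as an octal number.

0o74077335

0xE8DD26 = 0o72156446 in octal.
0b1111010000110110111 = 0o1720667 in octal.
Add column by column in base 8, right to left:
  6+7 = 5 carry 1
  4+6+1 = 3 carry 1
  4+6+1 = 3 carry 1
  6+0+1 = 7
  5+2 = 7
  1+7 = 0 carry 1
  2+1+1 = 4
  7+0 = 7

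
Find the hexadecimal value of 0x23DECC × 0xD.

0x1D2505C

Multiply each base-16 digit by 13, carrying:
  C×13 = 156 → write C carry 9
  C×13+9 = 165 → write 5 carry 10
  E×13+10 = 192 → write 0 carry 12
  D×13+12 = 181 → write 5 carry 11
  3×13+11 = 50 → write 2 carry 3
  2×13+3 = 29 → write D carry 1
  remaining carry: 1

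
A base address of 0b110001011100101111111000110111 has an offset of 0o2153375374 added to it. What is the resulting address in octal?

0o10310174463

0b110001011100101111111000110111 = 0o6134577067 in octal.
Add column by column in base 8, right to left:
  7+4 = 3 carry 1
  6+7+1 = 6 carry 1
  0+3+1 = 4
  7+5 = 4 carry 1
  7+7+1 = 7 carry 1
  5+3+1 = 1 carry 1
  4+3+1 = 0 carry 1
  3+5+1 = 1 carry 1
  1+1+1 = 3
  6+2 = 0 carry 1
  final carry 1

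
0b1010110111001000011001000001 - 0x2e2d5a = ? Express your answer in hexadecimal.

0b1010110111001000011001000001 = 0xadc8641 in hexadecimal.
Subtract column by column in base 16:
  1-a → 7 (borrow)
  4-5-1 → e (borrow)
  6-d-1 → 8 (borrow)
  8-2-1 → 5
  c-e → e (borrow)
  d-2-1 → a
  a-0 → a

0xaae58e7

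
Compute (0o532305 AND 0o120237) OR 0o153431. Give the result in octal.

0o173635

0o532305 AND 0o120237 = 0o120205.
Then OR with 0o153431.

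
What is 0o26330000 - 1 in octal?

0o26327777

The trailing 4 digits are 0, so subtracting 1 borrows through: they become 7 and the next digit up decrements.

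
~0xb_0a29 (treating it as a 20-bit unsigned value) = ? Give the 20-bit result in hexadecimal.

0x4f5d6

Each hex digit d becomes f−d:
  b→4, 0→f, a→5, 2→d, 9→6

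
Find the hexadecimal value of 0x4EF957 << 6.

6 bits is not a whole number of base-16 digits; in binary: 10011101111100101010111 << 6 = 10011101111100101010111000000.

0x13BE55C0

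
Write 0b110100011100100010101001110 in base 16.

Group the bits into nibbles: 0110 1000 1110 0100 0101 0100 1110 → 68E454E.

0x68E454E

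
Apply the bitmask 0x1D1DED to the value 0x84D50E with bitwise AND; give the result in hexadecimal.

0x04150C

AND each hex digit independently (no carries):
  8&1=0, 4&D=4, D&1=1, 5&D=5, 0&E=0, E&D=C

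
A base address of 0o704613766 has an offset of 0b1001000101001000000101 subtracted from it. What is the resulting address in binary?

0b110111011101100010111110001

0o704613766 = 0b111000100110001011111110110 in binary.
Subtract column by column in base 2:
  0-1 → 1 (borrow)
  1-0-1 → 0
  1-1 → 0
  0-0 → 0
  1-0 → 1
  1-0 → 1
  1-0 → 1
  1-0 → 1
  1-0 → 1
  1-1 → 0
  1-0 → 1
  0-0 → 0
  1-1 → 0
  0-0 → 0
  0-1 → 1 (borrow)
  0-0-1 → 1 (borrow)
  1-0-1 → 0
  1-0 → 1
  0-1 → 1 (borrow)
  0-0-1 → 1 (borrow)
  1-0-1 → 0
  0-1 → 1 (borrow)
  0-0-1 → 1 (borrow)
  0-0-1 → 1 (borrow)
  1-0-1 → 0
  1-0 → 1
  1-0 → 1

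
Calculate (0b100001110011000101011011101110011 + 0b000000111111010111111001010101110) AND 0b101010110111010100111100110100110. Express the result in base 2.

0b100010110010010100010100000100000

Add column by column in base 2, right to left:
  1+0 = 1
  1+1 = 0 carry 1
  0+1+1 = 0 carry 1
  0+1+1 = 0 carry 1
  1+0+1 = 0 carry 1
  1+1+1 = 1 carry 1
  1+0+1 = 0 carry 1
  0+1+1 = 0 carry 1
  1+0+1 = 0 carry 1
  1+1+1 = 1 carry 1
  1+0+1 = 0 carry 1
  0+0+1 = 1
  1+1 = 0 carry 1
  1+1+1 = 1 carry 1
  0+1+1 = 0 carry 1
  1+1+1 = 1 carry 1
  0+1+1 = 0 carry 1
  1+1+1 = 1 carry 1
  0+0+1 = 1
  0+1 = 1
  0+0 = 0
  1+1 = 0 carry 1
  1+1+1 = 1 carry 1
  0+1+1 = 0 carry 1
  0+1+1 = 0 carry 1
  1+1+1 = 1 carry 1
  1+1+1 = 1 carry 1
  1+0+1 = 0 carry 1
  0+0+1 = 1
  0+0 = 0
  0+0 = 0
  0+0 = 0
  1+0 = 1
Sum = 0b100010110010011101010101000100001; now AND with 0b101010110111010100111100110100110:
  100010110010011101010101000100001
& 101010110111010100111100110100110
= 100010110010010100010100000100000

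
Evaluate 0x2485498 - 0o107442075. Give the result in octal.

0x2485498 = 0o222052230 in octal.
Subtract column by column in base 8:
  0-5 → 3 (borrow)
  3-7-1 → 3 (borrow)
  2-0-1 → 1
  2-2 → 0
  5-4 → 1
  0-4 → 4 (borrow)
  2-7-1 → 2 (borrow)
  2-0-1 → 1
  2-1 → 1

0o112410133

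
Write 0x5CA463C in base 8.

Expand each hex digit to 4 bits: 5=0101 C=1100 A=1010 4=0100 6=0110 3=0011 C=1100.
Group the bits in threes: 101 110 010 100 100 011 000 111 100 → 562443074.

0o562443074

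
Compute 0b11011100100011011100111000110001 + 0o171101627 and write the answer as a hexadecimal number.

0xDE7251C8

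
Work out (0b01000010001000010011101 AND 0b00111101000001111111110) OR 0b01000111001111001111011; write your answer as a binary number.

0b1000111001111011111111

0b01000010001000010011101 AND 0b00111101000001111111110 = 0b00000000000000010011100.
Then OR with 0b01000111001111001111011.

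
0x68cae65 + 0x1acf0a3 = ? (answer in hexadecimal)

0x8399f08

Add column by column in base 16, right to left:
  5+3 = 8
  6+a = 0 carry 1
  e+0+1 = f
  a+f = 9 carry 1
  c+c+1 = 9 carry 1
  8+a+1 = 3 carry 1
  6+1+1 = 8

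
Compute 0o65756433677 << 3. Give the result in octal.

Shifting left by 3 bits = 1 oct digit: append 1 zero.

0o657564336770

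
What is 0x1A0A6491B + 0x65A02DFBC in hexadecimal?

Add column by column in base 16, right to left:
  B+C = 7 carry 1
  1+B+1 = D
  9+F = 8 carry 1
  4+D+1 = 2 carry 1
  6+2+1 = 9
  A+0 = A
  0+A = A
  A+5 = F
  1+6 = 7

0x7FAA928D7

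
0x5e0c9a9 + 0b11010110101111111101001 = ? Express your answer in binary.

0b110010011000010100110010010

0x5e0c9a9 = 0b101111000001100100110101001 in binary.
Add column by column in base 2, right to left:
  1+1 = 0 carry 1
  0+0+1 = 1
  0+0 = 0
  1+1 = 0 carry 1
  0+0+1 = 1
  1+1 = 0 carry 1
  0+1+1 = 0 carry 1
  1+1+1 = 1 carry 1
  1+1+1 = 1 carry 1
  0+1+1 = 0 carry 1
  0+1+1 = 0 carry 1
  1+1+1 = 1 carry 1
  0+1+1 = 0 carry 1
  0+0+1 = 1
  1+1 = 0 carry 1
  1+0+1 = 0 carry 1
  0+1+1 = 0 carry 1
  0+1+1 = 0 carry 1
  0+0+1 = 1
  0+1 = 1
  0+0 = 0
  1+1 = 0 carry 1
  1+1+1 = 1 carry 1
  1+0+1 = 0 carry 1
  1+0+1 = 0 carry 1
  0+0+1 = 1
  1+0 = 1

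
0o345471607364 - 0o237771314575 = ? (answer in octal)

Subtract column by column in base 8:
  4-5 → 7 (borrow)
  6-7-1 → 6 (borrow)
  3-5-1 → 5 (borrow)
  7-4-1 → 2
  0-1 → 7 (borrow)
  6-3-1 → 2
  1-1 → 0
  7-7 → 0
  4-7 → 5 (borrow)
  5-7-1 → 5 (borrow)
  4-3-1 → 0
  3-2 → 1

0o105500272567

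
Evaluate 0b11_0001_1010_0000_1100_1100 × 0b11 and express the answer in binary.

0b100101001110001001100100

Multiply each base-2 digit by 3, carrying:
  0×3 = 0 → write 0
  0×3 = 0 → write 0
  1×3 = 3 → write 1 carry 1
  1×3+1 = 4 → write 0 carry 2
  0×3+2 = 2 → write 0 carry 1
  0×3+1 = 1 → write 1
  1×3 = 3 → write 1 carry 1
  1×3+1 = 4 → write 0 carry 2
  0×3+2 = 2 → write 0 carry 1
  0×3+1 = 1 → write 1
  0×3 = 0 → write 0
  0×3 = 0 → write 0
  0×3 = 0 → write 0
  1×3 = 3 → write 1 carry 1
  0×3+1 = 1 → write 1
  1×3 = 3 → write 1 carry 1
  1×3+1 = 4 → write 0 carry 2
  0×3+2 = 2 → write 0 carry 1
  0×3+1 = 1 → write 1
  0×3 = 0 → write 0
  1×3 = 3 → write 1 carry 1
  1×3+1 = 4 → write 0 carry 2
  remaining carry: 10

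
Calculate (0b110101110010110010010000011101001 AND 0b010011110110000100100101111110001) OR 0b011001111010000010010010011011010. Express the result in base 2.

0b110101110010110010010000011101001 AND 0b010011110110000100100101111110001 = 0b010001110010000000000000011100001.
Then OR with 0b011001111010000010010010011011010.

0b11001111010000010010010011111011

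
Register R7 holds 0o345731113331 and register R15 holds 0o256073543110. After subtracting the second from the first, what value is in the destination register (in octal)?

Subtract column by column in base 8:
  1-0 → 1
  3-1 → 2
  3-1 → 2
  3-3 → 0
  1-4 → 5 (borrow)
  1-5-1 → 3 (borrow)
  1-3-1 → 5 (borrow)
  3-7-1 → 3 (borrow)
  7-0-1 → 6
  5-6 → 7 (borrow)
  4-5-1 → 6 (borrow)
  3-2-1 → 0

0o67635350221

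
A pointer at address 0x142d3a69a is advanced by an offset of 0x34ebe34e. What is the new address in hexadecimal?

0x177bf89e8

Add column by column in base 16, right to left:
  a+e = 8 carry 1
  9+4+1 = e
  6+3 = 9
  a+e = 8 carry 1
  3+b+1 = f
  d+e = b carry 1
  2+4+1 = 7
  4+3 = 7
  1+0 = 1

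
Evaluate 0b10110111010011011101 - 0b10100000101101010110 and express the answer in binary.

0b10110100110000111

Subtract column by column in base 2:
  1-0 → 1
  0-1 → 1 (borrow)
  1-1-1 → 1 (borrow)
  1-0-1 → 0
  1-1 → 0
  0-0 → 0
  1-1 → 0
  1-0 → 1
  0-1 → 1 (borrow)
  0-1-1 → 0 (borrow)
  1-0-1 → 0
  0-1 → 1 (borrow)
  1-0-1 → 0
  1-0 → 1
  1-0 → 1
  0-0 → 0
  1-0 → 1
  1-1 → 0
  0-0 → 0
  1-1 → 0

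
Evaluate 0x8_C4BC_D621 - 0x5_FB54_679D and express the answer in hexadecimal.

Subtract column by column in base 16:
  1-D → 4 (borrow)
  2-9-1 → 8 (borrow)
  6-7-1 → E (borrow)
  D-6-1 → 6
  C-4 → 8
  B-5 → 6
  4-B → 9 (borrow)
  C-F-1 → C (borrow)
  8-5-1 → 2

0x2C9686E84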